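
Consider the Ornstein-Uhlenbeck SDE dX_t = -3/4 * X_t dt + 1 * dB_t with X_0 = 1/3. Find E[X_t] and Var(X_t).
E[X_t] = exp(-3*t/4)/3; Var(X_t) = 2/3 - 2*exp(-3*t/2)/3

The OU SDE dX = -theta X dt + sigma dB admits the integrating factor exp(theta t): d(exp(theta t) X_t) = sigma exp(theta t) dB_t. Integrating from 0 to t:
  X_t = x_0 * exp(-theta t) + sigma * int_0^t exp(-theta (t-s)) dB_s.
The Itô integral has mean 0 and (by the Itô isometry) variance sigma^2 * int_0^t exp(-2 theta (t - s)) ds = sigma^2 * (1 - exp(-2 theta t)) / (2 theta).
With theta = 3/4, sigma = 1, x_0 = 1/3:
  E[X_t] = 1/3 * exp(-3/4 t) = exp(-3*t/4)/3
  Var(X_t) = (1)^2 * (1 - exp(-2*3/4 t)) / (2 * 3/4) = 2/3 - 2*exp(-3*t/2)/3.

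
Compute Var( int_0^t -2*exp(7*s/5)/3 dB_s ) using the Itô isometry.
Var = 10*exp(14*t/5)/63 - 10/63

The Itô integral of a deterministic integrand f(s) has mean 0 because each increment f(s) * (B_{s+ds} - B_s) has mean 0. By the Itô isometry:
  Var( int_0^t f(s) dB_s ) = E[ (int_0^t f(s) dB_s)^2 ] = int_0^t f(s)^2 ds.
Here f(s) = -2*exp(7*s/5)/3, so f(s)^2 = 4*exp(14*s/5)/9. Integrate:
  int_0^t (4*exp(14*s/5)/9) ds = 10*exp(14*t/5)/63 - 10/63.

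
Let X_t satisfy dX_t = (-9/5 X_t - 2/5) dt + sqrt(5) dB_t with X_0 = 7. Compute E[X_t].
E[X_t] = -2/9 + 65*exp(-9*t/5)/9

Taking expectations and using E[dB_t] = 0, the mean m(t) = E[X_t] satisfies the ODE m'(t) = a m(t) + b with m(0) = x_0. With a = -9/5, b = -2/5, x_0 = 7, the solution is
  m(t) = x_0 * exp(a t) + (b/a) * (exp(a t) - 1)
       = 7 * exp((-9/5) t) + ((-2/5)/(-9/5)) * (exp((-9/5) t) - 1)
       = -2/9 + 65*exp(-9*t/5)/9.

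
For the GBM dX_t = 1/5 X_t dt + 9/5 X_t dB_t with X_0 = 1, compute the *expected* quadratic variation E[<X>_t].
E[<X>_t] = 81*exp(91*t/25)/91 - 81/91

<X>_t = int_0^t ((9/5) * X_s)^2 ds. Taking expectation inside the integral: E[<X>_t] = (9/5)^2 * int_0^t E[X_s^2] ds. For GBM, E[X_s^2] = x_0^2 * exp((2 mu + sigma^2) s). Integrating:
  E[<X>_t] = (9/5)^2 * 1^2 * (exp((2*(1/5) + (9/5)^2) t) - 1) / (2*(1/5) + (9/5)^2)
           = (9/5)^2 * 1^2 * (exp((91/25) t) - 1) / (91/25) = 81*exp(91*t/25)/91 - 81/91.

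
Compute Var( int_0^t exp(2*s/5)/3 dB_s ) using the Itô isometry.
Var = 5*exp(4*t/5)/36 - 5/36

The Itô integral of a deterministic integrand f(s) has mean 0 because each increment f(s) * (B_{s+ds} - B_s) has mean 0. By the Itô isometry:
  Var( int_0^t f(s) dB_s ) = E[ (int_0^t f(s) dB_s)^2 ] = int_0^t f(s)^2 ds.
Here f(s) = exp(2*s/5)/3, so f(s)^2 = exp(4*s/5)/9. Integrate:
  int_0^t (exp(4*s/5)/9) ds = 5*exp(4*t/5)/36 - 5/36.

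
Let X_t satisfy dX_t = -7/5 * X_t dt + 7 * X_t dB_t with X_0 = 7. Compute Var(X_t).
Var(X_t) = (49*exp(49*t) - 49)*exp(-14*t/5)

For GBM dX = mu X dt + sigma X dB with X_0 = x_0, apply Itô to Y = log X: dY = (mu - sigma^2/2) dt + sigma dB, so Y_t = log(x_0) + (mu - sigma^2/2) t + sigma B_t and hence X_t = x_0 * exp((mu - sigma^2/2) t + sigma B_t).
With mu = -7/5, sigma = 7, x_0 = 7, this gives:
  X_t = 7 * exp((-259/10) * t + (7) * B_t).
Since sigma*B_t ~ Normal(0, sigma^2 t), E[exp(sigma*B_t)] = exp(sigma^2 t / 2); so E[X_t] = x_0 * exp((mu - sigma^2/2) t) * exp(sigma^2 t / 2) = x_0 * exp(mu t) = 7*exp(-7*t/5).
Var(X_t) = E[X_t^2] - (E[X_t])^2 = x_0^2 * exp(2 mu t) * (exp(sigma^2 t) - 1) = (49*exp(49*t) - 49)*exp(-14*t/5).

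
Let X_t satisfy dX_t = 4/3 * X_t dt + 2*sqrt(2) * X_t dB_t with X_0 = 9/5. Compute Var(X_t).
Var(X_t) = 81*(exp(8*t) - 1)*exp(8*t/3)/25

For GBM dX = mu X dt + sigma X dB with X_0 = x_0, apply Itô to Y = log X: dY = (mu - sigma^2/2) dt + sigma dB, so Y_t = log(x_0) + (mu - sigma^2/2) t + sigma B_t and hence X_t = x_0 * exp((mu - sigma^2/2) t + sigma B_t).
With mu = 4/3, sigma = 2*sqrt(2), x_0 = 9/5, this gives:
  X_t = 9/5 * exp((-8/3) * t + (2*sqrt(2)) * B_t).
Since sigma*B_t ~ Normal(0, sigma^2 t), E[exp(sigma*B_t)] = exp(sigma^2 t / 2); so E[X_t] = x_0 * exp((mu - sigma^2/2) t) * exp(sigma^2 t / 2) = x_0 * exp(mu t) = 9*exp(4*t/3)/5.
Var(X_t) = E[X_t^2] - (E[X_t])^2 = x_0^2 * exp(2 mu t) * (exp(sigma^2 t) - 1) = 81*(exp(8*t) - 1)*exp(8*t/3)/25.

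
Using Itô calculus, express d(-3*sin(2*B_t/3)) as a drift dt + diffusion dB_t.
d(-3*sin(2*B_t/3)) = (2*sin(2*B_t/3)/3) dt + (-2*cos(2*B_t/3)) dB_t

Itô's formula for f(B_t) gives d f(B_t) = f'(B_t) dB_t + (1/2) f''(B_t) dt. Compute derivatives of f(x) = -3*sin(2*x/3):
  f'(x)  = -2*cos(2*x/3)
  f''(x) = 4*sin(2*x/3)/3
Substitute x = B_t and multiply the f'' term by 1/2:
  drift     = (1/2) * (4*sin(2*x/3)/3) evaluated at B_t = 2*sin(2*B_t/3)/3
  diffusion = (-2*cos(2*x/3)) evaluated at B_t = -2*cos(2*B_t/3)
Therefore d(-3*sin(2*B_t/3)) = (2*sin(2*B_t/3)/3) dt + (-2*cos(2*B_t/3)) dB_t.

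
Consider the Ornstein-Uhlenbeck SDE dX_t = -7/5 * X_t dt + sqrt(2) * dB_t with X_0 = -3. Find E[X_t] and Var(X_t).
E[X_t] = -3*exp(-7*t/5); Var(X_t) = 5/7 - 5*exp(-14*t/5)/7

The OU SDE dX = -theta X dt + sigma dB admits the integrating factor exp(theta t): d(exp(theta t) X_t) = sigma exp(theta t) dB_t. Integrating from 0 to t:
  X_t = x_0 * exp(-theta t) + sigma * int_0^t exp(-theta (t-s)) dB_s.
The Itô integral has mean 0 and (by the Itô isometry) variance sigma^2 * int_0^t exp(-2 theta (t - s)) ds = sigma^2 * (1 - exp(-2 theta t)) / (2 theta).
With theta = 7/5, sigma = sqrt(2), x_0 = -3:
  E[X_t] = -3 * exp(-7/5 t) = -3*exp(-7*t/5)
  Var(X_t) = (sqrt(2))^2 * (1 - exp(-2*7/5 t)) / (2 * 7/5) = 5/7 - 5*exp(-14*t/5)/7.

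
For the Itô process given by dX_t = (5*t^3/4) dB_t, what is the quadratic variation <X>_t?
<X>_t = 25*t^7/112

For an Itô process dX_t = a(t) dt + b(t) dB_t, the quadratic variation is <X>_t = int_0^t b(s)^2 ds (the drift term does not contribute). Here b(s) = 5*s^3/4, so
  b(s)^2 = 25*s^6/16.
Integrating from 0 to t:
  <X>_t = int_0^t (25*s^6/16) ds = 25*t^7/112.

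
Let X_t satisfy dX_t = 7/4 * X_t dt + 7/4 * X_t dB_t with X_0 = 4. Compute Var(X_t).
Var(X_t) = 16*(exp(49*t/16) - 1)*exp(7*t/2)

For GBM dX = mu X dt + sigma X dB with X_0 = x_0, apply Itô to Y = log X: dY = (mu - sigma^2/2) dt + sigma dB, so Y_t = log(x_0) + (mu - sigma^2/2) t + sigma B_t and hence X_t = x_0 * exp((mu - sigma^2/2) t + sigma B_t).
With mu = 7/4, sigma = 7/4, x_0 = 4, this gives:
  X_t = 4 * exp((7/32) * t + (7/4) * B_t).
Since sigma*B_t ~ Normal(0, sigma^2 t), E[exp(sigma*B_t)] = exp(sigma^2 t / 2); so E[X_t] = x_0 * exp((mu - sigma^2/2) t) * exp(sigma^2 t / 2) = x_0 * exp(mu t) = 4*exp(7*t/4).
Var(X_t) = E[X_t^2] - (E[X_t])^2 = x_0^2 * exp(2 mu t) * (exp(sigma^2 t) - 1) = 16*(exp(49*t/16) - 1)*exp(7*t/2).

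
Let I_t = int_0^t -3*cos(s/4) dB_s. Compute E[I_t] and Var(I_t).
E[I_t] = 0; Var(I_t) = 9*t/2 + 9*sin(t/2)

The Itô integral of a deterministic integrand f(s) has mean 0 because each increment f(s) * (B_{s+ds} - B_s) has mean 0. By the Itô isometry:
  Var( int_0^t f(s) dB_s ) = E[ (int_0^t f(s) dB_s)^2 ] = int_0^t f(s)^2 ds.
Here f(s) = -3*cos(s/4), so f(s)^2 = 9*cos(s/4)^2. Integrate:
  int_0^t (9*cos(s/4)^2) ds = 9*t/2 + 9*sin(t/2).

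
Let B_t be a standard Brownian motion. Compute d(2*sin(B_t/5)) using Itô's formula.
d(2*sin(B_t/5)) = (-sin(B_t/5)/25) dt + (2*cos(B_t/5)/5) dB_t

Itô's formula for f(B_t) gives d f(B_t) = f'(B_t) dB_t + (1/2) f''(B_t) dt. Compute derivatives of f(x) = 2*sin(x/5):
  f'(x)  = 2*cos(x/5)/5
  f''(x) = -2*sin(x/5)/25
Substitute x = B_t and multiply the f'' term by 1/2:
  drift     = (1/2) * (-2*sin(x/5)/25) evaluated at B_t = -sin(B_t/5)/25
  diffusion = (2*cos(x/5)/5) evaluated at B_t = 2*cos(B_t/5)/5
Therefore d(2*sin(B_t/5)) = (-sin(B_t/5)/25) dt + (2*cos(B_t/5)/5) dB_t.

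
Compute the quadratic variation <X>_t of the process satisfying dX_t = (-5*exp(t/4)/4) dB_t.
<X>_t = 25*exp(t/2)/8 - 25/8

For an Itô process dX_t = a(t) dt + b(t) dB_t, the quadratic variation is <X>_t = int_0^t b(s)^2 ds (the drift term does not contribute). Here b(s) = -5*exp(s/4)/4, so
  b(s)^2 = 25*exp(s/2)/16.
Integrating from 0 to t:
  <X>_t = int_0^t (25*exp(s/2)/16) ds = 25*exp(t/2)/8 - 25/8.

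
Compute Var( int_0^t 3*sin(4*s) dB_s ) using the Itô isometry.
Var = 9*t/2 - 9*sin(4*t)*cos(4*t)/8

The Itô integral of a deterministic integrand f(s) has mean 0 because each increment f(s) * (B_{s+ds} - B_s) has mean 0. By the Itô isometry:
  Var( int_0^t f(s) dB_s ) = E[ (int_0^t f(s) dB_s)^2 ] = int_0^t f(s)^2 ds.
Here f(s) = 3*sin(4*s), so f(s)^2 = 9*sin(4*s)^2. Integrate:
  int_0^t (9*sin(4*s)^2) ds = 9*t/2 - 9*sin(4*t)*cos(4*t)/8.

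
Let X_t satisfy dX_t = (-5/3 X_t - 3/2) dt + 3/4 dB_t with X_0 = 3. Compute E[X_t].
E[X_t] = -9/10 + 39*exp(-5*t/3)/10

Taking expectations and using E[dB_t] = 0, the mean m(t) = E[X_t] satisfies the ODE m'(t) = a m(t) + b with m(0) = x_0. With a = -5/3, b = -3/2, x_0 = 3, the solution is
  m(t) = x_0 * exp(a t) + (b/a) * (exp(a t) - 1)
       = 3 * exp((-5/3) t) + ((-3/2)/(-5/3)) * (exp((-5/3) t) - 1)
       = -9/10 + 39*exp(-5*t/3)/10.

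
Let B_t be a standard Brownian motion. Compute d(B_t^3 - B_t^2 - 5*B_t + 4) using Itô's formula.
d(B_t^3 - B_t^2 - 5*B_t + 4) = (3*B_t - 1) dt + (3*B_t^2 - 2*B_t - 5) dB_t

Itô's formula for f(B_t) gives d f(B_t) = f'(B_t) dB_t + (1/2) f''(B_t) dt. Compute derivatives of f(x) = x^3 - x^2 - 5*x + 4:
  f'(x)  = 3*x^2 - 2*x - 5
  f''(x) = 6*x - 2
Substitute x = B_t and multiply the f'' term by 1/2:
  drift     = (1/2) * (6*x - 2) evaluated at B_t = 3*B_t - 1
  diffusion = (3*x^2 - 2*x - 5) evaluated at B_t = 3*B_t^2 - 2*B_t - 5
Therefore d(B_t^3 - B_t^2 - 5*B_t + 4) = (3*B_t - 1) dt + (3*B_t^2 - 2*B_t - 5) dB_t.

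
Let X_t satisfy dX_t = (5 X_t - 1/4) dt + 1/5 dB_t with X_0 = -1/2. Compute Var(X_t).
Var(X_t) = exp(10*t)/250 - 1/250

The variance V(t) = Var(X_t) satisfies V'(t) = 2 a V(t) + c^2 with V(0) = 0 (drift coefficient is linear in X, diffusion is constant). With a = 5, c = 1/5, the solution is
  V(t) = (c^2 / (2 a)) * (exp(2 a t) - 1)
       = ((1/5)^2 / (2*5)) * (exp(10 t) - 1)
       = exp(10*t)/250 - 1/250.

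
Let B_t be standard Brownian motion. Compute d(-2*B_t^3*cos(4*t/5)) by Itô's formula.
d(-2*B_t^3*cos(4*t/5)) = (8*B_t^3*sin(4*t/5)/5 - 6*B_t*cos(4*t/5)) dt + (-6*B_t^2*cos(4*t/5)) dB_t

Itô's formula for f(t, x): d f(t, B_t) = (f_t + (1/2) f_xx) dt + f_x dB_t. Compute partials of f(t, x) = -2*x^3*cos(4*t/5):
  f_t(t,x)  = 8*x^3*sin(4*t/5)/5
  f_x(t,x)  = -6*x^2*cos(4*t/5)
  f_xx(t,x) = -12*x*cos(4*t/5)
Assemble drift = f_t + (1/2) f_xx = 8*x^3*sin(4*t/5)/5 - 6*x*cos(4*t/5) and diffusion = f_x = -6*x^2*cos(4*t/5). Substituting x = B_t:
  d(-2*B_t^3*cos(4*t/5)) = (8*B_t^3*sin(4*t/5)/5 - 6*B_t*cos(4*t/5)) dt + (-6*B_t^2*cos(4*t/5)) dB_t.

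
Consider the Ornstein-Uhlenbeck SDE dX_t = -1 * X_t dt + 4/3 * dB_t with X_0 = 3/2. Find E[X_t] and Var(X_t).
E[X_t] = 3*exp(-t)/2; Var(X_t) = 8/9 - 8*exp(-2*t)/9

The OU SDE dX = -theta X dt + sigma dB admits the integrating factor exp(theta t): d(exp(theta t) X_t) = sigma exp(theta t) dB_t. Integrating from 0 to t:
  X_t = x_0 * exp(-theta t) + sigma * int_0^t exp(-theta (t-s)) dB_s.
The Itô integral has mean 0 and (by the Itô isometry) variance sigma^2 * int_0^t exp(-2 theta (t - s)) ds = sigma^2 * (1 - exp(-2 theta t)) / (2 theta).
With theta = 1, sigma = 4/3, x_0 = 3/2:
  E[X_t] = 3/2 * exp(-1 t) = 3*exp(-t)/2
  Var(X_t) = (4/3)^2 * (1 - exp(-2*1 t)) / (2 * 1) = 8/9 - 8*exp(-2*t)/9.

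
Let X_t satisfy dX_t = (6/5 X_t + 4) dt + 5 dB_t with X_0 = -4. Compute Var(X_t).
Var(X_t) = 125*exp(12*t/5)/12 - 125/12

The variance V(t) = Var(X_t) satisfies V'(t) = 2 a V(t) + c^2 with V(0) = 0 (drift coefficient is linear in X, diffusion is constant). With a = 6/5, c = 5, the solution is
  V(t) = (c^2 / (2 a)) * (exp(2 a t) - 1)
       = (5^2 / (2*(6/5))) * (exp((12/5) t) - 1)
       = 125*exp(12*t/5)/12 - 125/12.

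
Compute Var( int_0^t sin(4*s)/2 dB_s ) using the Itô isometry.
Var = t/8 - sin(4*t)*cos(4*t)/32

The Itô integral of a deterministic integrand f(s) has mean 0 because each increment f(s) * (B_{s+ds} - B_s) has mean 0. By the Itô isometry:
  Var( int_0^t f(s) dB_s ) = E[ (int_0^t f(s) dB_s)^2 ] = int_0^t f(s)^2 ds.
Here f(s) = sin(4*s)/2, so f(s)^2 = sin(4*s)^2/4. Integrate:
  int_0^t (sin(4*s)^2/4) ds = t/8 - sin(4*t)*cos(4*t)/32.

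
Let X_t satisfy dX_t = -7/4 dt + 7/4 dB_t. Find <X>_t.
<X>_t = 49*t/16

For an Itô process dX_t = a(t) dt + b(t) dB_t, the quadratic variation is <X>_t = int_0^t b(s)^2 ds (the drift term does not contribute). Here b(s) = 7/4, so
  b(s)^2 = 49/16.
Integrating from 0 to t:
  <X>_t = int_0^t (49/16) ds = 49*t/16.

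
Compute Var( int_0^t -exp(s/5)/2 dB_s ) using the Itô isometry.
Var = 5*exp(2*t/5)/8 - 5/8

The Itô integral of a deterministic integrand f(s) has mean 0 because each increment f(s) * (B_{s+ds} - B_s) has mean 0. By the Itô isometry:
  Var( int_0^t f(s) dB_s ) = E[ (int_0^t f(s) dB_s)^2 ] = int_0^t f(s)^2 ds.
Here f(s) = -exp(s/5)/2, so f(s)^2 = exp(2*s/5)/4. Integrate:
  int_0^t (exp(2*s/5)/4) ds = 5*exp(2*t/5)/8 - 5/8.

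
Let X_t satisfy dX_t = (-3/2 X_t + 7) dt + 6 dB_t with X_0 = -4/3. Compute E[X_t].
E[X_t] = 14/3 - 6*exp(-3*t/2)

Taking expectations and using E[dB_t] = 0, the mean m(t) = E[X_t] satisfies the ODE m'(t) = a m(t) + b with m(0) = x_0. With a = -3/2, b = 7, x_0 = -4/3, the solution is
  m(t) = x_0 * exp(a t) + (b/a) * (exp(a t) - 1)
       = (-4/3) * exp((-3/2) t) + (7/(-3/2)) * (exp((-3/2) t) - 1)
       = 14/3 - 6*exp(-3*t/2).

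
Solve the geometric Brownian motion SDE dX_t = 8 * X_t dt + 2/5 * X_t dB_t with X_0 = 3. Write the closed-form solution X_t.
X_t = 3 * exp((198/25) * t + (2/5) * B_t)

For GBM dX = mu X dt + sigma X dB with X_0 = x_0, apply Itô to Y = log X: dY = (mu - sigma^2/2) dt + sigma dB, so Y_t = log(x_0) + (mu - sigma^2/2) t + sigma B_t and hence X_t = x_0 * exp((mu - sigma^2/2) t + sigma B_t).
With mu = 8, sigma = 2/5, x_0 = 3, this gives:
  X_t = 3 * exp((198/25) * t + (2/5) * B_t).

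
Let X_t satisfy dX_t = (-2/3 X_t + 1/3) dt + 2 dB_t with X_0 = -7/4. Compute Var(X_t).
Var(X_t) = 3 - 3*exp(-4*t/3)

The variance V(t) = Var(X_t) satisfies V'(t) = 2 a V(t) + c^2 with V(0) = 0 (drift coefficient is linear in X, diffusion is constant). With a = -2/3, c = 2, the solution is
  V(t) = (c^2 / (2 a)) * (exp(2 a t) - 1)
       = (2^2 / (2*(-2/3))) * (exp((-4/3) t) - 1)
       = 3 - 3*exp(-4*t/3).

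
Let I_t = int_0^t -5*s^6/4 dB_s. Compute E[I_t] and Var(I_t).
E[I_t] = 0; Var(I_t) = 25*t^13/208

The Itô integral of a deterministic integrand f(s) has mean 0 because each increment f(s) * (B_{s+ds} - B_s) has mean 0. By the Itô isometry:
  Var( int_0^t f(s) dB_s ) = E[ (int_0^t f(s) dB_s)^2 ] = int_0^t f(s)^2 ds.
Here f(s) = -5*s^6/4, so f(s)^2 = 25*s^12/16. Integrate:
  int_0^t (25*s^12/16) ds = 25*t^13/208.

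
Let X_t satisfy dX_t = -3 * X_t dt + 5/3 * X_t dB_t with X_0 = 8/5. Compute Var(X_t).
Var(X_t) = (64*exp(25*t/9) - 64)*exp(-6*t)/25

For GBM dX = mu X dt + sigma X dB with X_0 = x_0, apply Itô to Y = log X: dY = (mu - sigma^2/2) dt + sigma dB, so Y_t = log(x_0) + (mu - sigma^2/2) t + sigma B_t and hence X_t = x_0 * exp((mu - sigma^2/2) t + sigma B_t).
With mu = -3, sigma = 5/3, x_0 = 8/5, this gives:
  X_t = 8/5 * exp((-79/18) * t + (5/3) * B_t).
Since sigma*B_t ~ Normal(0, sigma^2 t), E[exp(sigma*B_t)] = exp(sigma^2 t / 2); so E[X_t] = x_0 * exp((mu - sigma^2/2) t) * exp(sigma^2 t / 2) = x_0 * exp(mu t) = 8*exp(-3*t)/5.
Var(X_t) = E[X_t^2] - (E[X_t])^2 = x_0^2 * exp(2 mu t) * (exp(sigma^2 t) - 1) = (64*exp(25*t/9) - 64)*exp(-6*t)/25.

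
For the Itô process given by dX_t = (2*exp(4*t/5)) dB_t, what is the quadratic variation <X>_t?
<X>_t = 5*exp(8*t/5)/2 - 5/2

For an Itô process dX_t = a(t) dt + b(t) dB_t, the quadratic variation is <X>_t = int_0^t b(s)^2 ds (the drift term does not contribute). Here b(s) = 2*exp(4*s/5), so
  b(s)^2 = 4*exp(8*s/5).
Integrating from 0 to t:
  <X>_t = int_0^t (4*exp(8*s/5)) ds = 5*exp(8*t/5)/2 - 5/2.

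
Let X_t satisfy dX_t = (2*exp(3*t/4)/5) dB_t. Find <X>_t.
<X>_t = 8*exp(3*t/2)/75 - 8/75

For an Itô process dX_t = a(t) dt + b(t) dB_t, the quadratic variation is <X>_t = int_0^t b(s)^2 ds (the drift term does not contribute). Here b(s) = 2*exp(3*s/4)/5, so
  b(s)^2 = 4*exp(3*s/2)/25.
Integrating from 0 to t:
  <X>_t = int_0^t (4*exp(3*s/2)/25) ds = 8*exp(3*t/2)/75 - 8/75.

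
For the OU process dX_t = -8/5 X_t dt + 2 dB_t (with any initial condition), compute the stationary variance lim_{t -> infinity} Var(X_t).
lim Var(X_t) = 5/4

The OU SDE dX = -theta X dt + sigma dB admits the integrating factor exp(theta t): d(exp(theta t) X_t) = sigma exp(theta t) dB_t. Integrating from 0 to t gives X_t = x_0 * exp(-theta t) + sigma * int_0^t exp(-theta (t-s)) dB_s for any initial x_0. The Itô integral has variance (by the Itô isometry) sigma^2 * int_0^t exp(-2 theta (t - s)) ds = sigma^2 * (1 - exp(-2 theta t)) / (2 theta), independent of x_0.
With theta = 8/5, sigma = 2:
  Var(X_t) = (2)^2 * (1 - exp(-2*8/5 t)) / (2 * 8/5) = 5/4 - 5*exp(-16*t/5)/4.
As t -> infinity, exp(-2*8/5 t) -> 0, so the stationary variance is sigma^2 / (2 theta) = 5/4.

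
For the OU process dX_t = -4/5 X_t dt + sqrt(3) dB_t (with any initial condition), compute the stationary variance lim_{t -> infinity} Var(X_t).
lim Var(X_t) = 15/8

The OU SDE dX = -theta X dt + sigma dB admits the integrating factor exp(theta t): d(exp(theta t) X_t) = sigma exp(theta t) dB_t. Integrating from 0 to t gives X_t = x_0 * exp(-theta t) + sigma * int_0^t exp(-theta (t-s)) dB_s for any initial x_0. The Itô integral has variance (by the Itô isometry) sigma^2 * int_0^t exp(-2 theta (t - s)) ds = sigma^2 * (1 - exp(-2 theta t)) / (2 theta), independent of x_0.
With theta = 4/5, sigma = sqrt(3):
  Var(X_t) = (sqrt(3))^2 * (1 - exp(-2*4/5 t)) / (2 * 4/5) = 15/8 - 15*exp(-8*t/5)/8.
As t -> infinity, exp(-2*4/5 t) -> 0, so the stationary variance is sigma^2 / (2 theta) = 15/8.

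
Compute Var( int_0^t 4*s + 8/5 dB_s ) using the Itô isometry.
Var = 16*t*(25*t^2 + 30*t + 12)/75

The Itô integral of a deterministic integrand f(s) has mean 0 because each increment f(s) * (B_{s+ds} - B_s) has mean 0. By the Itô isometry:
  Var( int_0^t f(s) dB_s ) = E[ (int_0^t f(s) dB_s)^2 ] = int_0^t f(s)^2 ds.
Here f(s) = 4*s + 8/5, so f(s)^2 = 16*(5*s + 2)^2/25. Integrate:
  int_0^t (16*(5*s + 2)^2/25) ds = 16*t*(25*t^2 + 30*t + 12)/75.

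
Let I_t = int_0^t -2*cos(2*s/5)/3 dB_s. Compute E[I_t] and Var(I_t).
E[I_t] = 0; Var(I_t) = 2*t/9 + 5*sin(4*t/5)/18

The Itô integral of a deterministic integrand f(s) has mean 0 because each increment f(s) * (B_{s+ds} - B_s) has mean 0. By the Itô isometry:
  Var( int_0^t f(s) dB_s ) = E[ (int_0^t f(s) dB_s)^2 ] = int_0^t f(s)^2 ds.
Here f(s) = -2*cos(2*s/5)/3, so f(s)^2 = 4*cos(2*s/5)^2/9. Integrate:
  int_0^t (4*cos(2*s/5)^2/9) ds = 2*t/9 + 5*sin(4*t/5)/18.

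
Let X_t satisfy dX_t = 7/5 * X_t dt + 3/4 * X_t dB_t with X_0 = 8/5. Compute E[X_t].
E[X_t] = 8*exp(7*t/5)/5

For GBM dX = mu X dt + sigma X dB with X_0 = x_0, apply Itô to Y = log X: dY = (mu - sigma^2/2) dt + sigma dB, so Y_t = log(x_0) + (mu - sigma^2/2) t + sigma B_t and hence X_t = x_0 * exp((mu - sigma^2/2) t + sigma B_t).
With mu = 7/5, sigma = 3/4, x_0 = 8/5, this gives:
  X_t = 8/5 * exp((179/160) * t + (3/4) * B_t).
Since sigma*B_t ~ Normal(0, sigma^2 t), E[exp(sigma*B_t)] = exp(sigma^2 t / 2); so E[X_t] = x_0 * exp((mu - sigma^2/2) t) * exp(sigma^2 t / 2) = x_0 * exp(mu t) = 8*exp(7*t/5)/5.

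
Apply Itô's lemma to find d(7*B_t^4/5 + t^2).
d(7*B_t^4/5 + t^2) = (42*B_t^2/5 + 2*t) dt + (28*B_t^3/5) dB_t

Itô's formula for f(t, x): d f(t, B_t) = (f_t + (1/2) f_xx) dt + f_x dB_t. Compute partials of f(t, x) = t^2 + 7*x^4/5:
  f_t(t,x)  = 2*t
  f_x(t,x)  = 28*x^3/5
  f_xx(t,x) = 84*x^2/5
Assemble drift = f_t + (1/2) f_xx = 2*t + 42*x^2/5 and diffusion = f_x = 28*x^3/5. Substituting x = B_t:
  d(7*B_t^4/5 + t^2) = (42*B_t^2/5 + 2*t) dt + (28*B_t^3/5) dB_t.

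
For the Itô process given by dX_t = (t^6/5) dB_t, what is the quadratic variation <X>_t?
<X>_t = t^13/325

For an Itô process dX_t = a(t) dt + b(t) dB_t, the quadratic variation is <X>_t = int_0^t b(s)^2 ds (the drift term does not contribute). Here b(s) = s^6/5, so
  b(s)^2 = s^12/25.
Integrating from 0 to t:
  <X>_t = int_0^t (s^12/25) ds = t^13/325.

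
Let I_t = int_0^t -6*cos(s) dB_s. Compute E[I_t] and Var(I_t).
E[I_t] = 0; Var(I_t) = 18*t + 9*sin(2*t)

The Itô integral of a deterministic integrand f(s) has mean 0 because each increment f(s) * (B_{s+ds} - B_s) has mean 0. By the Itô isometry:
  Var( int_0^t f(s) dB_s ) = E[ (int_0^t f(s) dB_s)^2 ] = int_0^t f(s)^2 ds.
Here f(s) = -6*cos(s), so f(s)^2 = 36*cos(s)^2. Integrate:
  int_0^t (36*cos(s)^2) ds = 18*t + 9*sin(2*t).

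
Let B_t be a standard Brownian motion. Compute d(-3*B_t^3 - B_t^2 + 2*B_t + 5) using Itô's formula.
d(-3*B_t^3 - B_t^2 + 2*B_t + 5) = (-9*B_t - 1) dt + (-9*B_t^2 - 2*B_t + 2) dB_t

Itô's formula for f(B_t) gives d f(B_t) = f'(B_t) dB_t + (1/2) f''(B_t) dt. Compute derivatives of f(x) = -3*x^3 - x^2 + 2*x + 5:
  f'(x)  = -9*x^2 - 2*x + 2
  f''(x) = -18*x - 2
Substitute x = B_t and multiply the f'' term by 1/2:
  drift     = (1/2) * (-18*x - 2) evaluated at B_t = -9*B_t - 1
  diffusion = (-9*x^2 - 2*x + 2) evaluated at B_t = -9*B_t^2 - 2*B_t + 2
Therefore d(-3*B_t^3 - B_t^2 + 2*B_t + 5) = (-9*B_t - 1) dt + (-9*B_t^2 - 2*B_t + 2) dB_t.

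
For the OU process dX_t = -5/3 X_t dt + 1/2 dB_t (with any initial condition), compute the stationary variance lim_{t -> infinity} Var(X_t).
lim Var(X_t) = 3/40

The OU SDE dX = -theta X dt + sigma dB admits the integrating factor exp(theta t): d(exp(theta t) X_t) = sigma exp(theta t) dB_t. Integrating from 0 to t gives X_t = x_0 * exp(-theta t) + sigma * int_0^t exp(-theta (t-s)) dB_s for any initial x_0. The Itô integral has variance (by the Itô isometry) sigma^2 * int_0^t exp(-2 theta (t - s)) ds = sigma^2 * (1 - exp(-2 theta t)) / (2 theta), independent of x_0.
With theta = 5/3, sigma = 1/2:
  Var(X_t) = (1/2)^2 * (1 - exp(-2*5/3 t)) / (2 * 5/3) = 3/40 - 3*exp(-10*t/3)/40.
As t -> infinity, exp(-2*5/3 t) -> 0, so the stationary variance is sigma^2 / (2 theta) = 3/40.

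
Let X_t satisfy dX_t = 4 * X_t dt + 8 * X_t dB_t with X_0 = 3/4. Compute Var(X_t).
Var(X_t) = 9*(exp(64*t) - 1)*exp(8*t)/16

For GBM dX = mu X dt + sigma X dB with X_0 = x_0, apply Itô to Y = log X: dY = (mu - sigma^2/2) dt + sigma dB, so Y_t = log(x_0) + (mu - sigma^2/2) t + sigma B_t and hence X_t = x_0 * exp((mu - sigma^2/2) t + sigma B_t).
With mu = 4, sigma = 8, x_0 = 3/4, this gives:
  X_t = 3/4 * exp((-28) * t + (8) * B_t).
Since sigma*B_t ~ Normal(0, sigma^2 t), E[exp(sigma*B_t)] = exp(sigma^2 t / 2); so E[X_t] = x_0 * exp((mu - sigma^2/2) t) * exp(sigma^2 t / 2) = x_0 * exp(mu t) = 3*exp(4*t)/4.
Var(X_t) = E[X_t^2] - (E[X_t])^2 = x_0^2 * exp(2 mu t) * (exp(sigma^2 t) - 1) = 9*(exp(64*t) - 1)*exp(8*t)/16.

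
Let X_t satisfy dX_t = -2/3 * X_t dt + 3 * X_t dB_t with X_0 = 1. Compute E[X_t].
E[X_t] = exp(-2*t/3)

For GBM dX = mu X dt + sigma X dB with X_0 = x_0, apply Itô to Y = log X: dY = (mu - sigma^2/2) dt + sigma dB, so Y_t = log(x_0) + (mu - sigma^2/2) t + sigma B_t and hence X_t = x_0 * exp((mu - sigma^2/2) t + sigma B_t).
With mu = -2/3, sigma = 3, x_0 = 1, this gives:
  X_t = 1 * exp((-31/6) * t + (3) * B_t).
Since sigma*B_t ~ Normal(0, sigma^2 t), E[exp(sigma*B_t)] = exp(sigma^2 t / 2); so E[X_t] = x_0 * exp((mu - sigma^2/2) t) * exp(sigma^2 t / 2) = x_0 * exp(mu t) = exp(-2*t/3).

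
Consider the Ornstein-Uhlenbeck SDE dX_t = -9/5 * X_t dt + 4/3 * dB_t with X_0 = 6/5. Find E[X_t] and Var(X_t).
E[X_t] = 6*exp(-9*t/5)/5; Var(X_t) = 40/81 - 40*exp(-18*t/5)/81

The OU SDE dX = -theta X dt + sigma dB admits the integrating factor exp(theta t): d(exp(theta t) X_t) = sigma exp(theta t) dB_t. Integrating from 0 to t:
  X_t = x_0 * exp(-theta t) + sigma * int_0^t exp(-theta (t-s)) dB_s.
The Itô integral has mean 0 and (by the Itô isometry) variance sigma^2 * int_0^t exp(-2 theta (t - s)) ds = sigma^2 * (1 - exp(-2 theta t)) / (2 theta).
With theta = 9/5, sigma = 4/3, x_0 = 6/5:
  E[X_t] = 6/5 * exp(-9/5 t) = 6*exp(-9*t/5)/5
  Var(X_t) = (4/3)^2 * (1 - exp(-2*9/5 t)) / (2 * 9/5) = 40/81 - 40*exp(-18*t/5)/81.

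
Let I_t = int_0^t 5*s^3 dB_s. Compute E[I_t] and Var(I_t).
E[I_t] = 0; Var(I_t) = 25*t^7/7

The Itô integral of a deterministic integrand f(s) has mean 0 because each increment f(s) * (B_{s+ds} - B_s) has mean 0. By the Itô isometry:
  Var( int_0^t f(s) dB_s ) = E[ (int_0^t f(s) dB_s)^2 ] = int_0^t f(s)^2 ds.
Here f(s) = 5*s^3, so f(s)^2 = 25*s^6. Integrate:
  int_0^t (25*s^6) ds = 25*t^7/7.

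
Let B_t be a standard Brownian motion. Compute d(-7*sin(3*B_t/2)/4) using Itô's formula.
d(-7*sin(3*B_t/2)/4) = (63*sin(3*B_t/2)/32) dt + (-21*cos(3*B_t/2)/8) dB_t

Itô's formula for f(B_t) gives d f(B_t) = f'(B_t) dB_t + (1/2) f''(B_t) dt. Compute derivatives of f(x) = -7*sin(3*x/2)/4:
  f'(x)  = -21*cos(3*x/2)/8
  f''(x) = 63*sin(3*x/2)/16
Substitute x = B_t and multiply the f'' term by 1/2:
  drift     = (1/2) * (63*sin(3*x/2)/16) evaluated at B_t = 63*sin(3*B_t/2)/32
  diffusion = (-21*cos(3*x/2)/8) evaluated at B_t = -21*cos(3*B_t/2)/8
Therefore d(-7*sin(3*B_t/2)/4) = (63*sin(3*B_t/2)/32) dt + (-21*cos(3*B_t/2)/8) dB_t.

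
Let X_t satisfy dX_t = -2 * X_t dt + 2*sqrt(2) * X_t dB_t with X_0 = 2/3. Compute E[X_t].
E[X_t] = 2*exp(-2*t)/3

For GBM dX = mu X dt + sigma X dB with X_0 = x_0, apply Itô to Y = log X: dY = (mu - sigma^2/2) dt + sigma dB, so Y_t = log(x_0) + (mu - sigma^2/2) t + sigma B_t and hence X_t = x_0 * exp((mu - sigma^2/2) t + sigma B_t).
With mu = -2, sigma = 2*sqrt(2), x_0 = 2/3, this gives:
  X_t = 2/3 * exp((-6) * t + (2*sqrt(2)) * B_t).
Since sigma*B_t ~ Normal(0, sigma^2 t), E[exp(sigma*B_t)] = exp(sigma^2 t / 2); so E[X_t] = x_0 * exp((mu - sigma^2/2) t) * exp(sigma^2 t / 2) = x_0 * exp(mu t) = 2*exp(-2*t)/3.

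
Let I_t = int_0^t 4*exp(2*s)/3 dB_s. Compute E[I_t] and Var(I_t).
E[I_t] = 0; Var(I_t) = 4*exp(4*t)/9 - 4/9

The Itô integral of a deterministic integrand f(s) has mean 0 because each increment f(s) * (B_{s+ds} - B_s) has mean 0. By the Itô isometry:
  Var( int_0^t f(s) dB_s ) = E[ (int_0^t f(s) dB_s)^2 ] = int_0^t f(s)^2 ds.
Here f(s) = 4*exp(2*s)/3, so f(s)^2 = 16*exp(4*s)/9. Integrate:
  int_0^t (16*exp(4*s)/9) ds = 4*exp(4*t)/9 - 4/9.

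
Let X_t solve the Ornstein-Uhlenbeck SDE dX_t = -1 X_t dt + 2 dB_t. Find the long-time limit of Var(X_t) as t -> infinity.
lim Var(X_t) = 2

The OU SDE dX = -theta X dt + sigma dB admits the integrating factor exp(theta t): d(exp(theta t) X_t) = sigma exp(theta t) dB_t. Integrating from 0 to t gives X_t = x_0 * exp(-theta t) + sigma * int_0^t exp(-theta (t-s)) dB_s for any initial x_0. The Itô integral has variance (by the Itô isometry) sigma^2 * int_0^t exp(-2 theta (t - s)) ds = sigma^2 * (1 - exp(-2 theta t)) / (2 theta), independent of x_0.
With theta = 1, sigma = 2:
  Var(X_t) = (2)^2 * (1 - exp(-2*1 t)) / (2 * 1) = 2 - 2*exp(-2*t).
As t -> infinity, exp(-2*1 t) -> 0, so the stationary variance is sigma^2 / (2 theta) = 2.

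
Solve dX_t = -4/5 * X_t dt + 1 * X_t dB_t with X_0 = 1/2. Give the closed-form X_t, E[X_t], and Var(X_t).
X_t = 1/2 * exp((-13/10) t + (1) B_t); E[X_t] = exp(-4*t/5)/2; Var(X_t) = (exp(t) - 1)*exp(-8*t/5)/4

For GBM dX = mu X dt + sigma X dB with X_0 = x_0, apply Itô to Y = log X: dY = (mu - sigma^2/2) dt + sigma dB, so Y_t = log(x_0) + (mu - sigma^2/2) t + sigma B_t and hence X_t = x_0 * exp((mu - sigma^2/2) t + sigma B_t).
With mu = -4/5, sigma = 1, x_0 = 1/2, this gives:
  X_t = 1/2 * exp((-13/10) * t + (1) * B_t).
Since sigma*B_t ~ Normal(0, sigma^2 t), E[exp(sigma*B_t)] = exp(sigma^2 t / 2); so E[X_t] = x_0 * exp((mu - sigma^2/2) t) * exp(sigma^2 t / 2) = x_0 * exp(mu t) = exp(-4*t/5)/2.
Var(X_t) = E[X_t^2] - (E[X_t])^2 = x_0^2 * exp(2 mu t) * (exp(sigma^2 t) - 1) = (exp(t) - 1)*exp(-8*t/5)/4.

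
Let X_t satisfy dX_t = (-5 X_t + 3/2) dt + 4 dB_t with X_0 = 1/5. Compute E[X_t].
E[X_t] = 3/10 - exp(-5*t)/10

Taking expectations and using E[dB_t] = 0, the mean m(t) = E[X_t] satisfies the ODE m'(t) = a m(t) + b with m(0) = x_0. With a = -5, b = 3/2, x_0 = 1/5, the solution is
  m(t) = x_0 * exp(a t) + (b/a) * (exp(a t) - 1)
       = (1/5) * exp((-5) t) + ((3/2)/(-5)) * (exp((-5) t) - 1)
       = 3/10 - exp(-5*t)/10.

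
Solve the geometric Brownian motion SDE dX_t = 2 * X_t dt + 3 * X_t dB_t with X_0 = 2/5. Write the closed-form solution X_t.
X_t = 2/5 * exp((-5/2) * t + (3) * B_t)

For GBM dX = mu X dt + sigma X dB with X_0 = x_0, apply Itô to Y = log X: dY = (mu - sigma^2/2) dt + sigma dB, so Y_t = log(x_0) + (mu - sigma^2/2) t + sigma B_t and hence X_t = x_0 * exp((mu - sigma^2/2) t + sigma B_t).
With mu = 2, sigma = 3, x_0 = 2/5, this gives:
  X_t = 2/5 * exp((-5/2) * t + (3) * B_t).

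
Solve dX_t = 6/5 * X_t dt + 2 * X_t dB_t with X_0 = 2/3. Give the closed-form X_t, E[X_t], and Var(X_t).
X_t = 2/3 * exp((-4/5) t + (2) B_t); E[X_t] = 2*exp(6*t/5)/3; Var(X_t) = 4*(exp(4*t) - 1)*exp(12*t/5)/9

For GBM dX = mu X dt + sigma X dB with X_0 = x_0, apply Itô to Y = log X: dY = (mu - sigma^2/2) dt + sigma dB, so Y_t = log(x_0) + (mu - sigma^2/2) t + sigma B_t and hence X_t = x_0 * exp((mu - sigma^2/2) t + sigma B_t).
With mu = 6/5, sigma = 2, x_0 = 2/3, this gives:
  X_t = 2/3 * exp((-4/5) * t + (2) * B_t).
Since sigma*B_t ~ Normal(0, sigma^2 t), E[exp(sigma*B_t)] = exp(sigma^2 t / 2); so E[X_t] = x_0 * exp((mu - sigma^2/2) t) * exp(sigma^2 t / 2) = x_0 * exp(mu t) = 2*exp(6*t/5)/3.
Var(X_t) = E[X_t^2] - (E[X_t])^2 = x_0^2 * exp(2 mu t) * (exp(sigma^2 t) - 1) = 4*(exp(4*t) - 1)*exp(12*t/5)/9.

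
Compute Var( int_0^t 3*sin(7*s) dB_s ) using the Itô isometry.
Var = 9*t/2 - 9*sin(14*t)/28

The Itô integral of a deterministic integrand f(s) has mean 0 because each increment f(s) * (B_{s+ds} - B_s) has mean 0. By the Itô isometry:
  Var( int_0^t f(s) dB_s ) = E[ (int_0^t f(s) dB_s)^2 ] = int_0^t f(s)^2 ds.
Here f(s) = 3*sin(7*s), so f(s)^2 = 9*sin(7*s)^2. Integrate:
  int_0^t (9*sin(7*s)^2) ds = 9*t/2 - 9*sin(14*t)/28.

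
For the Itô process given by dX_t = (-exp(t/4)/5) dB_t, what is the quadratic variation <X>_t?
<X>_t = 2*exp(t/2)/25 - 2/25

For an Itô process dX_t = a(t) dt + b(t) dB_t, the quadratic variation is <X>_t = int_0^t b(s)^2 ds (the drift term does not contribute). Here b(s) = -exp(s/4)/5, so
  b(s)^2 = exp(s/2)/25.
Integrating from 0 to t:
  <X>_t = int_0^t (exp(s/2)/25) ds = 2*exp(t/2)/25 - 2/25.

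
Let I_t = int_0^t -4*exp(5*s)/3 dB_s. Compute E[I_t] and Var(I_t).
E[I_t] = 0; Var(I_t) = 8*exp(10*t)/45 - 8/45

The Itô integral of a deterministic integrand f(s) has mean 0 because each increment f(s) * (B_{s+ds} - B_s) has mean 0. By the Itô isometry:
  Var( int_0^t f(s) dB_s ) = E[ (int_0^t f(s) dB_s)^2 ] = int_0^t f(s)^2 ds.
Here f(s) = -4*exp(5*s)/3, so f(s)^2 = 16*exp(10*s)/9. Integrate:
  int_0^t (16*exp(10*s)/9) ds = 8*exp(10*t)/45 - 8/45.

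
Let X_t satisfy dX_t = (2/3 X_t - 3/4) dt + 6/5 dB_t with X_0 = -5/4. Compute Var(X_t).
Var(X_t) = 27*exp(4*t/3)/25 - 27/25

The variance V(t) = Var(X_t) satisfies V'(t) = 2 a V(t) + c^2 with V(0) = 0 (drift coefficient is linear in X, diffusion is constant). With a = 2/3, c = 6/5, the solution is
  V(t) = (c^2 / (2 a)) * (exp(2 a t) - 1)
       = ((6/5)^2 / (2*(2/3))) * (exp((4/3) t) - 1)
       = 27*exp(4*t/3)/25 - 27/25.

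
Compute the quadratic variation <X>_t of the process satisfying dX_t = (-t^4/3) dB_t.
<X>_t = t^9/81

For an Itô process dX_t = a(t) dt + b(t) dB_t, the quadratic variation is <X>_t = int_0^t b(s)^2 ds (the drift term does not contribute). Here b(s) = -s^4/3, so
  b(s)^2 = s^8/9.
Integrating from 0 to t:
  <X>_t = int_0^t (s^8/9) ds = t^9/81.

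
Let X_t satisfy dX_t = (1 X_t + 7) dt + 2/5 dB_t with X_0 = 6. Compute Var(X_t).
Var(X_t) = 2*exp(2*t)/25 - 2/25

The variance V(t) = Var(X_t) satisfies V'(t) = 2 a V(t) + c^2 with V(0) = 0 (drift coefficient is linear in X, diffusion is constant). With a = 1, c = 2/5, the solution is
  V(t) = (c^2 / (2 a)) * (exp(2 a t) - 1)
       = ((2/5)^2 / (2*1)) * (exp(2 t) - 1)
       = 2*exp(2*t)/25 - 2/25.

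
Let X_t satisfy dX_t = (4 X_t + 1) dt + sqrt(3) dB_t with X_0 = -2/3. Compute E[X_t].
E[X_t] = -5*exp(4*t)/12 - 1/4

Taking expectations and using E[dB_t] = 0, the mean m(t) = E[X_t] satisfies the ODE m'(t) = a m(t) + b with m(0) = x_0. With a = 4, b = 1, x_0 = -2/3, the solution is
  m(t) = x_0 * exp(a t) + (b/a) * (exp(a t) - 1)
       = (-2/3) * exp(4 t) + (1/4) * (exp(4 t) - 1)
       = -5*exp(4*t)/12 - 1/4.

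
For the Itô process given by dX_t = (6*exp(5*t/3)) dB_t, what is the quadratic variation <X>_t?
<X>_t = 54*exp(10*t/3)/5 - 54/5

For an Itô process dX_t = a(t) dt + b(t) dB_t, the quadratic variation is <X>_t = int_0^t b(s)^2 ds (the drift term does not contribute). Here b(s) = 6*exp(5*s/3), so
  b(s)^2 = 36*exp(10*s/3).
Integrating from 0 to t:
  <X>_t = int_0^t (36*exp(10*s/3)) ds = 54*exp(10*t/3)/5 - 54/5.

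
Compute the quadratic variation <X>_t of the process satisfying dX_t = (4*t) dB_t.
<X>_t = 16*t^3/3

For an Itô process dX_t = a(t) dt + b(t) dB_t, the quadratic variation is <X>_t = int_0^t b(s)^2 ds (the drift term does not contribute). Here b(s) = 4*s, so
  b(s)^2 = 16*s^2.
Integrating from 0 to t:
  <X>_t = int_0^t (16*s^2) ds = 16*t^3/3.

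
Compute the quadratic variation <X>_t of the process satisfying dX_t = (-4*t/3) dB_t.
<X>_t = 16*t^3/27

For an Itô process dX_t = a(t) dt + b(t) dB_t, the quadratic variation is <X>_t = int_0^t b(s)^2 ds (the drift term does not contribute). Here b(s) = -4*s/3, so
  b(s)^2 = 16*s^2/9.
Integrating from 0 to t:
  <X>_t = int_0^t (16*s^2/9) ds = 16*t^3/27.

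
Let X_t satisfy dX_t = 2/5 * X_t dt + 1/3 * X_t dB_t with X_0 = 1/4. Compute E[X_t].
E[X_t] = exp(2*t/5)/4

For GBM dX = mu X dt + sigma X dB with X_0 = x_0, apply Itô to Y = log X: dY = (mu - sigma^2/2) dt + sigma dB, so Y_t = log(x_0) + (mu - sigma^2/2) t + sigma B_t and hence X_t = x_0 * exp((mu - sigma^2/2) t + sigma B_t).
With mu = 2/5, sigma = 1/3, x_0 = 1/4, this gives:
  X_t = 1/4 * exp((31/90) * t + (1/3) * B_t).
Since sigma*B_t ~ Normal(0, sigma^2 t), E[exp(sigma*B_t)] = exp(sigma^2 t / 2); so E[X_t] = x_0 * exp((mu - sigma^2/2) t) * exp(sigma^2 t / 2) = x_0 * exp(mu t) = exp(2*t/5)/4.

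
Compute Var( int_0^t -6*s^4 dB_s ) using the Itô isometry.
Var = 4*t^9

The Itô integral of a deterministic integrand f(s) has mean 0 because each increment f(s) * (B_{s+ds} - B_s) has mean 0. By the Itô isometry:
  Var( int_0^t f(s) dB_s ) = E[ (int_0^t f(s) dB_s)^2 ] = int_0^t f(s)^2 ds.
Here f(s) = -6*s^4, so f(s)^2 = 36*s^8. Integrate:
  int_0^t (36*s^8) ds = 4*t^9.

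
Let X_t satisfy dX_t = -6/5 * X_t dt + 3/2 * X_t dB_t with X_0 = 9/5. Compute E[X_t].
E[X_t] = 9*exp(-6*t/5)/5

For GBM dX = mu X dt + sigma X dB with X_0 = x_0, apply Itô to Y = log X: dY = (mu - sigma^2/2) dt + sigma dB, so Y_t = log(x_0) + (mu - sigma^2/2) t + sigma B_t and hence X_t = x_0 * exp((mu - sigma^2/2) t + sigma B_t).
With mu = -6/5, sigma = 3/2, x_0 = 9/5, this gives:
  X_t = 9/5 * exp((-93/40) * t + (3/2) * B_t).
Since sigma*B_t ~ Normal(0, sigma^2 t), E[exp(sigma*B_t)] = exp(sigma^2 t / 2); so E[X_t] = x_0 * exp((mu - sigma^2/2) t) * exp(sigma^2 t / 2) = x_0 * exp(mu t) = 9*exp(-6*t/5)/5.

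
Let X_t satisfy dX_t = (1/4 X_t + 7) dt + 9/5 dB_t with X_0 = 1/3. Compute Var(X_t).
Var(X_t) = 162*exp(t/2)/25 - 162/25

The variance V(t) = Var(X_t) satisfies V'(t) = 2 a V(t) + c^2 with V(0) = 0 (drift coefficient is linear in X, diffusion is constant). With a = 1/4, c = 9/5, the solution is
  V(t) = (c^2 / (2 a)) * (exp(2 a t) - 1)
       = ((9/5)^2 / (2*(1/4))) * (exp((1/2) t) - 1)
       = 162*exp(t/2)/25 - 162/25.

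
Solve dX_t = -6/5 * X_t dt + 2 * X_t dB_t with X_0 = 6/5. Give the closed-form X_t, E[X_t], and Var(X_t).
X_t = 6/5 * exp((-16/5) t + (2) B_t); E[X_t] = 6*exp(-6*t/5)/5; Var(X_t) = (36*exp(4*t) - 36)*exp(-12*t/5)/25

For GBM dX = mu X dt + sigma X dB with X_0 = x_0, apply Itô to Y = log X: dY = (mu - sigma^2/2) dt + sigma dB, so Y_t = log(x_0) + (mu - sigma^2/2) t + sigma B_t and hence X_t = x_0 * exp((mu - sigma^2/2) t + sigma B_t).
With mu = -6/5, sigma = 2, x_0 = 6/5, this gives:
  X_t = 6/5 * exp((-16/5) * t + (2) * B_t).
Since sigma*B_t ~ Normal(0, sigma^2 t), E[exp(sigma*B_t)] = exp(sigma^2 t / 2); so E[X_t] = x_0 * exp((mu - sigma^2/2) t) * exp(sigma^2 t / 2) = x_0 * exp(mu t) = 6*exp(-6*t/5)/5.
Var(X_t) = E[X_t^2] - (E[X_t])^2 = x_0^2 * exp(2 mu t) * (exp(sigma^2 t) - 1) = (36*exp(4*t) - 36)*exp(-12*t/5)/25.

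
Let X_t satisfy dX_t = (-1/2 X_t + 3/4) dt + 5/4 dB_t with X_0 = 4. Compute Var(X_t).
Var(X_t) = 25/16 - 25*exp(-t)/16

The variance V(t) = Var(X_t) satisfies V'(t) = 2 a V(t) + c^2 with V(0) = 0 (drift coefficient is linear in X, diffusion is constant). With a = -1/2, c = 5/4, the solution is
  V(t) = (c^2 / (2 a)) * (exp(2 a t) - 1)
       = ((5/4)^2 / (2*(-1/2))) * (exp((-1) t) - 1)
       = 25/16 - 25*exp(-t)/16.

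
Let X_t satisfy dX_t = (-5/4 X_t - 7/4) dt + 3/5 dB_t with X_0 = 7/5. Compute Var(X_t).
Var(X_t) = 18/125 - 18*exp(-5*t/2)/125

The variance V(t) = Var(X_t) satisfies V'(t) = 2 a V(t) + c^2 with V(0) = 0 (drift coefficient is linear in X, diffusion is constant). With a = -5/4, c = 3/5, the solution is
  V(t) = (c^2 / (2 a)) * (exp(2 a t) - 1)
       = ((3/5)^2 / (2*(-5/4))) * (exp((-5/2) t) - 1)
       = 18/125 - 18*exp(-5*t/2)/125.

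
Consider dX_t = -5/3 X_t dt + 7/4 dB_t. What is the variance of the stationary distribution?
lim Var(X_t) = 147/160

The OU SDE dX = -theta X dt + sigma dB admits the integrating factor exp(theta t): d(exp(theta t) X_t) = sigma exp(theta t) dB_t. Integrating from 0 to t gives X_t = x_0 * exp(-theta t) + sigma * int_0^t exp(-theta (t-s)) dB_s for any initial x_0. The Itô integral has variance (by the Itô isometry) sigma^2 * int_0^t exp(-2 theta (t - s)) ds = sigma^2 * (1 - exp(-2 theta t)) / (2 theta), independent of x_0.
With theta = 5/3, sigma = 7/4:
  Var(X_t) = (7/4)^2 * (1 - exp(-2*5/3 t)) / (2 * 5/3) = 147/160 - 147*exp(-10*t/3)/160.
As t -> infinity, exp(-2*5/3 t) -> 0, so the stationary variance is sigma^2 / (2 theta) = 147/160.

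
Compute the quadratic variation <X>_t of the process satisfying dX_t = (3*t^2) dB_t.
<X>_t = 9*t^5/5

For an Itô process dX_t = a(t) dt + b(t) dB_t, the quadratic variation is <X>_t = int_0^t b(s)^2 ds (the drift term does not contribute). Here b(s) = 3*s^2, so
  b(s)^2 = 9*s^4.
Integrating from 0 to t:
  <X>_t = int_0^t (9*s^4) ds = 9*t^5/5.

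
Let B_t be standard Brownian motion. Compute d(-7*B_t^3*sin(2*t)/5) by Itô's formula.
d(-7*B_t^3*sin(2*t)/5) = (-7*B_t*(2*B_t^2*cos(2*t) + 3*sin(2*t))/5) dt + (-21*B_t^2*sin(2*t)/5) dB_t

Itô's formula for f(t, x): d f(t, B_t) = (f_t + (1/2) f_xx) dt + f_x dB_t. Compute partials of f(t, x) = -7*x^3*sin(2*t)/5:
  f_t(t,x)  = -14*x^3*cos(2*t)/5
  f_x(t,x)  = -21*x^2*sin(2*t)/5
  f_xx(t,x) = -42*x*sin(2*t)/5
Assemble drift = f_t + (1/2) f_xx = -7*x*(2*x^2*cos(2*t) + 3*sin(2*t))/5 and diffusion = f_x = -21*x^2*sin(2*t)/5. Substituting x = B_t:
  d(-7*B_t^3*sin(2*t)/5) = (-7*B_t*(2*B_t^2*cos(2*t) + 3*sin(2*t))/5) dt + (-21*B_t^2*sin(2*t)/5) dB_t.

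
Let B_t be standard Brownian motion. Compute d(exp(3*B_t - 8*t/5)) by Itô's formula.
d(exp(3*B_t - 8*t/5)) = (29*exp(3*B_t - 8*t/5)/10) dt + (3*exp(3*B_t - 8*t/5)) dB_t

Itô's formula for f(t, x): d f(t, B_t) = (f_t + (1/2) f_xx) dt + f_x dB_t. Compute partials of f(t, x) = exp(-8*t/5 + 3*x):
  f_t(t,x)  = -8*exp(-8*t/5 + 3*x)/5
  f_x(t,x)  = 3*exp(-8*t/5 + 3*x)
  f_xx(t,x) = 9*exp(-8*t/5 + 3*x)
Assemble drift = f_t + (1/2) f_xx = 29*exp(-8*t/5 + 3*x)/10 and diffusion = f_x = 3*exp(-8*t/5 + 3*x). Substituting x = B_t:
  d(exp(3*B_t - 8*t/5)) = (29*exp(3*B_t - 8*t/5)/10) dt + (3*exp(3*B_t - 8*t/5)) dB_t.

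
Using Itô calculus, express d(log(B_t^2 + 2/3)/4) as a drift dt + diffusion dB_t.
d(log(B_t^2 + 2/3)/4) = (3*(2 - 3*B_t^2)/(4*(3*B_t^2 + 2)^2)) dt + (3*B_t/(2*(3*B_t^2 + 2))) dB_t

Itô's formula for f(B_t) gives d f(B_t) = f'(B_t) dB_t + (1/2) f''(B_t) dt. Compute derivatives of f(x) = log(x^2 + 2/3)/4:
  f'(x)  = 3*x/(2*(3*x^2 + 2))
  f''(x) = 3*(2 - 3*x^2)/(2*(3*x^2 + 2)^2)
Substitute x = B_t and multiply the f'' term by 1/2:
  drift     = (1/2) * (3*(2 - 3*x^2)/(2*(3*x^2 + 2)^2)) evaluated at B_t = 3*(2 - 3*B_t^2)/(4*(3*B_t^2 + 2)^2)
  diffusion = (3*x/(2*(3*x^2 + 2))) evaluated at B_t = 3*B_t/(2*(3*B_t^2 + 2))
Therefore d(log(B_t^2 + 2/3)/4) = (3*(2 - 3*B_t^2)/(4*(3*B_t^2 + 2)^2)) dt + (3*B_t/(2*(3*B_t^2 + 2))) dB_t.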